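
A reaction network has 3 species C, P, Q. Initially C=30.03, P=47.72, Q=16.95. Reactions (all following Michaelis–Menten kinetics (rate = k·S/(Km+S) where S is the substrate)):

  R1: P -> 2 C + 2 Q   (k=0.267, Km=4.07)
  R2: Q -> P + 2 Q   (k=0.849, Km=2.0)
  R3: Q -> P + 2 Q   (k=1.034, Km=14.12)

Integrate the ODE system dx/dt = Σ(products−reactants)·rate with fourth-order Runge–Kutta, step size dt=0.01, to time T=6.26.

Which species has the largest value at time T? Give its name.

Dominant species at T: P

RK4 with dt=0.01: 626 steps to T=6.26. Trajectory (selected grid times):
t=0.00: C=30.03 P=47.72 Q=16.95
t=0.70: C=30.37 P=48.48 Q=18.23
t=1.39: C=30.71 P=49.25 Q=19.51
t=2.09: C=31.06 P=50.04 Q=20.82
t=2.78: C=31.40 P=50.84 Q=22.13
t=3.48: C=31.75 P=51.66 Q=23.47
t=4.17: C=32.09 P=52.48 Q=24.80
t=4.87: C=32.44 P=53.32 Q=26.16
t=5.56: C=32.78 P=54.16 Q=27.52
t=6.26: C=33.13 P=55.03 Q=28.90
At T=6.26: C=33.13 P=55.03 Q=28.90; the largest is P.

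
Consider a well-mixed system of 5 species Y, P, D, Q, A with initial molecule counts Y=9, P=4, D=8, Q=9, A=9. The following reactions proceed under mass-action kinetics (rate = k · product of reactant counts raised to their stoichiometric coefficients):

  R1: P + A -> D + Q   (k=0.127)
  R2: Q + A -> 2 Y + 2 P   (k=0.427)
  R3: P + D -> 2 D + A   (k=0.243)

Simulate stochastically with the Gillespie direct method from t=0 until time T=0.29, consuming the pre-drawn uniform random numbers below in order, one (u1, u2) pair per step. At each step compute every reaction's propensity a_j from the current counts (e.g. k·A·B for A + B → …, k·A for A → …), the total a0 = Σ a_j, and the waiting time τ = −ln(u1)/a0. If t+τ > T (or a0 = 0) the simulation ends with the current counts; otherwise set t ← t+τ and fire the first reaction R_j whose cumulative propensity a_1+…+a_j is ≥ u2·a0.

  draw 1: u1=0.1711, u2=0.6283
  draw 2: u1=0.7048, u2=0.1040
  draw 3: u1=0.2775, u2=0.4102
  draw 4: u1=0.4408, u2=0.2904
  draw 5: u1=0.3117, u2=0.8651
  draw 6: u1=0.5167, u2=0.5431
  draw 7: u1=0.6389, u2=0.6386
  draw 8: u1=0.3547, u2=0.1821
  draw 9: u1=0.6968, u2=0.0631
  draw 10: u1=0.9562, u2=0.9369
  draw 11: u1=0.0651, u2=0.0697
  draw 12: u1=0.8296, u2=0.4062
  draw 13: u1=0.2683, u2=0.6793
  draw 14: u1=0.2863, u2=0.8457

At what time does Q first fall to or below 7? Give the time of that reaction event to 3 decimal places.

Threshold first reached at t = 0.096

t=0.000: Y=9 P=4 D=8 Q=9 A=9
Draw 1: a1=4.572, a2=34.587, a3=7.776, a0=46.935; τ=−ln(0.1711)/46.935=0.038 → t=0.038; u2·a0=0.6283·46.935=29.489; a1=4.572 < 29.489 ≤ a1+a2=39.159 → R2 fires; Y=11 P=6 D=8 Q=8 A=8
Draw 2: a1=6.096, a2=27.328, a3=11.664, a0=45.088; τ=−ln(0.7048)/45.088=0.008 → t=0.045; u2·a0=0.1040·45.088=4.689 ≤ a1=6.096 → R1 fires; Y=11 P=5 D=9 Q=9 A=7
Draw 3: a1=4.445, a2=26.901, a3=10.935, a0=42.281; τ=−ln(0.2775)/42.281=0.030 → t=0.076; u2·a0=0.4102·42.281=17.344; a1=4.445 < 17.344 ≤ a1+a2=31.346 → R2 fires; Y=13 P=7 D=9 Q=8 A=6
Draw 4: a1=5.334, a2=20.496, a3=15.309, a0=41.139; τ=−ln(0.4408)/41.139=0.020 → t=0.096; u2·a0=0.2904·41.139=11.947; a1=5.334 < 11.947 ≤ a1+a2=25.830 → R2 fires; Y=15 P=9 D=9 Q=7 A=5
Draw 5: a1=5.715, a2=14.945, a3=19.683, a0=40.343; τ=−ln(0.3117)/40.343=0.029 → t=0.125; u2·a0=0.8651·40.343=34.901; a1+a2=20.660 < 34.901 ≤ a1+…+a3=40.343 → R3 fires; Y=15 P=8 D=10 Q=7 A=6
Draw 6: a1=6.096, a2=17.934, a3=19.440, a0=43.470; τ=−ln(0.5167)/43.470=0.015 → t=0.140; u2·a0=0.5431·43.470=23.609; a1=6.096 < 23.609 ≤ a1+a2=24.030 → R2 fires; Y=17 P=10 D=10 Q=6 A=5
Draw 7: a1=6.350, a2=12.810, a3=24.300, a0=43.460; τ=−ln(0.6389)/43.460=0.010 → t=0.150; u2·a0=0.6386·43.460=27.754; a1+a2=19.160 < 27.754 ≤ a1+…+a3=43.460 → R3 fires; Y=17 P=9 D=11 Q=6 A=6
Draw 8: a1=6.858, a2=15.372, a3=24.057, a0=46.287; τ=−ln(0.3547)/46.287=0.022 → t=0.172; u2·a0=0.1821·46.287=8.429; a1=6.858 < 8.429 ≤ a1+a2=22.230 → R2 fires; Y=19 P=11 D=11 Q=5 A=5
Draw 9: a1=6.985, a2=10.675, a3=29.403, a0=47.063; τ=−ln(0.6968)/47.063=0.008 → t=0.180; u2·a0=0.0631·47.063=2.970 ≤ a1=6.985 → R1 fires; Y=19 P=10 D=12 Q=6 A=4
Draw 10: a1=5.080, a2=10.248, a3=29.160, a0=44.488; τ=−ln(0.9562)/44.488=0.001 → t=0.181; u2·a0=0.9369·44.488=41.681; a1+a2=15.328 < 41.681 ≤ a1+…+a3=44.488 → R3 fires; Y=19 P=9 D=13 Q=6 A=5
Draw 11: a1=5.715, a2=12.810, a3=28.431, a0=46.956; τ=−ln(0.0651)/46.956=0.058 → t=0.239; u2·a0=0.0697·46.956=3.273 ≤ a1=5.715 → R1 fires; Y=19 P=8 D=14 Q=7 A=4
Draw 12: a1=4.064, a2=11.956, a3=27.216, a0=43.236; τ=−ln(0.8296)/43.236=0.004 → t=0.244; u2·a0=0.4062·43.236=17.562; a1+a2=16.020 < 17.562 ≤ a1+…+a3=43.236 → R3 fires; Y=19 P=7 D=15 Q=7 A=5
Draw 13: a1=4.445, a2=14.945, a3=25.515, a0=44.905; τ=−ln(0.2683)/44.905=0.029 → t=0.273; u2·a0=0.6793·44.905=30.504; a1+a2=19.390 < 30.504 ≤ a1+…+a3=44.905 → R3 fires; Y=19 P=6 D=16 Q=7 A=6
Draw 14: a1=4.572, a2=17.934, a3=23.328, a0=45.834; τ=−ln(0.2863)/45.834=0.027 → t=0.300 > T=0.29: stop.
Q first becomes ≤ 7 when it reaches 7 at the event at t=0.096.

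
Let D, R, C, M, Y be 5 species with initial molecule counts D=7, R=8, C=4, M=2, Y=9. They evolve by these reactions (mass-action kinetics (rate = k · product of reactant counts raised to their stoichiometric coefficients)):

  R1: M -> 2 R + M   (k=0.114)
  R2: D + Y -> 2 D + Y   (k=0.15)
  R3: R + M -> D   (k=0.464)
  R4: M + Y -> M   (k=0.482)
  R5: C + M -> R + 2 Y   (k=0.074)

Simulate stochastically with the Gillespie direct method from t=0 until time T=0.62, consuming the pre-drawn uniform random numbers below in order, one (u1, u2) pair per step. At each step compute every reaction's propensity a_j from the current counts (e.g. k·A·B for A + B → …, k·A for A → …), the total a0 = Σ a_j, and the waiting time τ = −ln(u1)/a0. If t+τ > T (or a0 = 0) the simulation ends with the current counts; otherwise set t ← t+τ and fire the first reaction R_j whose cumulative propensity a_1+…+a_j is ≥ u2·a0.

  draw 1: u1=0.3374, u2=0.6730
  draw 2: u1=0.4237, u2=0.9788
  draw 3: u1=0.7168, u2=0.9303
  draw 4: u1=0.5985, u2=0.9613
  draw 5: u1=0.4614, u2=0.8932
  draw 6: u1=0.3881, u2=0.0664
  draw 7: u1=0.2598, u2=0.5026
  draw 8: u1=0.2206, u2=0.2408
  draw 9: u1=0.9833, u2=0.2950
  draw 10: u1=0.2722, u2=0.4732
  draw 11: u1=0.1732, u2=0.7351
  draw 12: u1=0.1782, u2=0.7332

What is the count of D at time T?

D at T = 13

t=0.000: D=7 R=8 C=4 M=2 Y=9
Draw 1: a1=0.228, a2=9.450, a3=7.424, a4=8.676, a5=0.592, a0=26.370; τ=−ln(0.3374)/26.370=0.041 → t=0.041; u2·a0=0.6730·26.370=17.747; a1+…+a3=17.102 < 17.747 ≤ a1+…+a4=25.778 → R4 fires; D=7 R=8 C=4 M=2 Y=8
Draw 2: a1=0.228, a2=8.400, a3=7.424, a4=7.712, a5=0.592, a0=24.356; τ=−ln(0.4237)/24.356=0.035 → t=0.076; u2·a0=0.9788·24.356=23.840; a1+…+a4=23.764 < 23.840 ≤ a1+…+a5=24.356 → R5 fires; D=7 R=9 C=3 M=1 Y=10
Draw 3: a1=0.114, a2=10.500, a3=4.176, a4=4.820, a5=0.222, a0=19.832; τ=−ln(0.7168)/19.832=0.017 → t=0.093; u2·a0=0.9303·19.832=18.450; a1+…+a3=14.790 < 18.450 ≤ a1+…+a4=19.610 → R4 fires; D=7 R=9 C=3 M=1 Y=9
Draw 4: a1=0.114, a2=9.450, a3=4.176, a4=4.338, a5=0.222, a0=18.300; τ=−ln(0.5985)/18.300=0.028 → t=0.121; u2·a0=0.9613·18.300=17.592; a1+…+a3=13.740 < 17.592 ≤ a1+…+a4=18.078 → R4 fires; D=7 R=9 C=3 M=1 Y=8
Draw 5: a1=0.114, a2=8.400, a3=4.176, a4=3.856, a5=0.222, a0=16.768; τ=−ln(0.4614)/16.768=0.046 → t=0.167; u2·a0=0.8932·16.768=14.977; a1+…+a3=12.690 < 14.977 ≤ a1+…+a4=16.546 → R4 fires; D=7 R=9 C=3 M=1 Y=7
Draw 6: a1=0.114, a2=7.350, a3=4.176, a4=3.374, a5=0.222, a0=15.236; τ=−ln(0.3881)/15.236=0.062 → t=0.230; u2·a0=0.0664·15.236=1.012; a1=0.114 < 1.012 ≤ a1+a2=7.464 → R2 fires; D=8 R=9 C=3 M=1 Y=7
Draw 7: a1=0.114, a2=8.400, a3=4.176, a4=3.374, a5=0.222, a0=16.286; τ=−ln(0.2598)/16.286=0.083 → t=0.312; u2·a0=0.5026·16.286=8.185; a1=0.114 < 8.185 ≤ a1+a2=8.514 → R2 fires; D=9 R=9 C=3 M=1 Y=7
Draw 8: a1=0.114, a2=9.450, a3=4.176, a4=3.374, a5=0.222, a0=17.336; τ=−ln(0.2206)/17.336=0.087 → t=0.399; u2·a0=0.2408·17.336=4.175; a1=0.114 < 4.175 ≤ a1+a2=9.564 → R2 fires; D=10 R=9 C=3 M=1 Y=7
Draw 9: a1=0.114, a2=10.500, a3=4.176, a4=3.374, a5=0.222, a0=18.386; τ=−ln(0.9833)/18.386=0.001 → t=0.400; u2·a0=0.2950·18.386=5.424; a1=0.114 < 5.424 ≤ a1+a2=10.614 → R2 fires; D=11 R=9 C=3 M=1 Y=7
Draw 10: a1=0.114, a2=11.550, a3=4.176, a4=3.374, a5=0.222, a0=19.436; τ=−ln(0.2722)/19.436=0.067 → t=0.467; u2·a0=0.4732·19.436=9.197; a1=0.114 < 9.197 ≤ a1+a2=11.664 → R2 fires; D=12 R=9 C=3 M=1 Y=7
Draw 11: a1=0.114, a2=12.600, a3=4.176, a4=3.374, a5=0.222, a0=20.486; τ=−ln(0.1732)/20.486=0.086 → t=0.553; u2·a0=0.7351·20.486=15.059; a1+a2=12.714 < 15.059 ≤ a1+…+a3=16.890 → R3 fires; D=13 R=8 C=3 M=0 Y=7
Draw 12: a1=0.000, a2=13.650, a3=0.000, a4=0.000, a5=0.000, a0=13.650; τ=−ln(0.1782)/13.650=0.126 → t=0.679 > T=0.62: stop.
Read off D at T=0.62: 13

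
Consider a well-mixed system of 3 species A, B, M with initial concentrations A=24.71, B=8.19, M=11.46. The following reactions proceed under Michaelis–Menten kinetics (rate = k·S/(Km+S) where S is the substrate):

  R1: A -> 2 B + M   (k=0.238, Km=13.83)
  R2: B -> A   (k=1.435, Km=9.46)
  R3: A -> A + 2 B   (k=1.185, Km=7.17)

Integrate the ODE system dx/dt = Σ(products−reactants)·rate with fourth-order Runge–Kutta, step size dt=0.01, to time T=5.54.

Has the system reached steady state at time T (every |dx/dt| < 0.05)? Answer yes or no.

Steady state at T: no

RK4 with dt=0.01: 554 steps to T=5.54. Trajectory (selected grid times):
t=0.00: A=24.71 B=8.19 M=11.46
t=0.62: A=25.04 B=9.10 M=11.55
t=1.23: A=25.39 B=9.97 M=11.65
t=1.85: A=25.76 B=10.84 M=11.74
t=2.46: A=26.14 B=11.69 M=11.84
t=3.08: A=26.54 B=12.54 M=11.94
t=3.69: A=26.95 B=13.36 M=12.03
t=4.31: A=27.38 B=14.19 M=12.13
t=4.92: A=27.81 B=15.00 M=12.23
t=5.54: A=28.27 B=15.82 M=12.32
Rates at T: R1=0.1598, R2=0.8980, R3=0.9452
dx/dt at T (Σ net stoichiometry × rate): A=+0.7382, B=+1.3121, M=+0.1598
Largest |dx/dt| is |+1.3121| (B) ≥ 0.05 → not steady.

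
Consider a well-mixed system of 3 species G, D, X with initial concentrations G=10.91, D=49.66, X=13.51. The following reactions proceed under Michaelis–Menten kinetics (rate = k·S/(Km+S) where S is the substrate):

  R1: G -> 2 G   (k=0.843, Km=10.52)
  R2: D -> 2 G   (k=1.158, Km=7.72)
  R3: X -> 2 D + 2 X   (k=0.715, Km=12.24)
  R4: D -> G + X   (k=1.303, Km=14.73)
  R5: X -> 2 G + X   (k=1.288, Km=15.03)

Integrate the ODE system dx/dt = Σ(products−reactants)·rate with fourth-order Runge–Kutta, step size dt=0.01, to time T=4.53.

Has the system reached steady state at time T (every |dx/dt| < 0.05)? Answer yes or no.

Steady state at T: no

RK4 with dt=0.01: 453 steps to T=4.53. Trajectory (selected grid times):
t=0.00: G=10.91 D=49.66 X=13.51
t=0.50: G=13.26 D=49.04 X=14.20
t=1.01: G=15.68 D=48.41 X=14.91
t=1.51: G=18.09 D=47.81 X=15.61
t=2.01: G=20.52 D=47.22 X=16.31
t=2.52: G=23.02 D=46.63 X=17.02
t=3.02: G=25.49 D=46.06 X=17.73
t=3.52: G=27.98 D=45.50 X=18.43
t=4.03: G=30.53 D=44.93 X=19.15
t=4.53: G=33.05 D=44.39 X=19.86
Rates at T: R1=0.6395, R2=0.9864, R3=0.4424, R4=0.9783, R5=0.7332
dx/dt at T (Σ net stoichiometry × rate): G=+5.0571, D=-1.0800, X=+1.4207
Largest |dx/dt| is |+5.0571| (G) ≥ 0.05 → not steady.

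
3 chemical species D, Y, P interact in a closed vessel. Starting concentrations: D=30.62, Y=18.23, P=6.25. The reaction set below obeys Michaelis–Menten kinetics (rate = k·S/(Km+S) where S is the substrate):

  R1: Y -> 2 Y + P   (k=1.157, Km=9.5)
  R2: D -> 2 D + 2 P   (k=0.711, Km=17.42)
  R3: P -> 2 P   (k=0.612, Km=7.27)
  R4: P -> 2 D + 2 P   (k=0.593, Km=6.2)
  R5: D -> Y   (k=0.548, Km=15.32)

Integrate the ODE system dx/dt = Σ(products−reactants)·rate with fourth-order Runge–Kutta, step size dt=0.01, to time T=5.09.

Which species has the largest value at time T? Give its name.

Dominant species at T: D

RK4 with dt=0.01: 509 steps to T=5.09. Trajectory (selected grid times):
t=0.00: D=30.62 Y=18.23 P=6.25
t=0.57: D=31.03 Y=18.87 P=7.55
t=1.13: D=31.45 Y=19.51 P=8.87
t=1.70: D=31.91 Y=20.17 P=10.24
t=2.26: D=32.39 Y=20.82 P=11.62
t=2.83: D=32.89 Y=21.49 P=13.04
t=3.39: D=33.40 Y=22.15 P=14.47
t=3.96: D=33.93 Y=22.83 P=15.94
t=4.52: D=34.47 Y=23.50 P=17.41
t=5.09: D=35.02 Y=24.19 P=18.92
At T=5.09: D=35.02 Y=24.19 P=18.92; the largest is D.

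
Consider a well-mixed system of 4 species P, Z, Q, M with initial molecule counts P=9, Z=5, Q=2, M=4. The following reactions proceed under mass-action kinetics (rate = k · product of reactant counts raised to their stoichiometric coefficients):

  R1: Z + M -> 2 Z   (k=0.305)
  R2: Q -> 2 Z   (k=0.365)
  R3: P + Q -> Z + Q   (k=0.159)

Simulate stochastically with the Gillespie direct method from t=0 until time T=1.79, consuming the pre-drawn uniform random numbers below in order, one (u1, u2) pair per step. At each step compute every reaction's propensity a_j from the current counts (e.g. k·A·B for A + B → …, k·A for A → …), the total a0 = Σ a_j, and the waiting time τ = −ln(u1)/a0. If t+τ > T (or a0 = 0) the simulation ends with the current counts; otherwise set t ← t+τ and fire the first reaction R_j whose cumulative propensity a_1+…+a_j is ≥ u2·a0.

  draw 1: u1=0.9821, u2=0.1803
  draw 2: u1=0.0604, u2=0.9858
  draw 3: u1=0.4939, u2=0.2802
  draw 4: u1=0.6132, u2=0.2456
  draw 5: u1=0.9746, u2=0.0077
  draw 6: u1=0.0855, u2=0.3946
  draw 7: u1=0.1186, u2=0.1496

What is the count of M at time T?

M at T = 0

t=0.000: P=9 Z=5 Q=2 M=4
Draw 1: a1=6.100, a2=0.730, a3=2.862, a0=9.692; τ=−ln(0.9821)/9.692=0.002 → t=0.002; u2·a0=0.1803·9.692=1.747 ≤ a1=6.100 → R1 fires; P=9 Z=6 Q=2 M=3
Draw 2: a1=5.490, a2=0.730, a3=2.862, a0=9.082; τ=−ln(0.0604)/9.082=0.309 → t=0.311; u2·a0=0.9858·9.082=8.953; a1+a2=6.220 < 8.953 ≤ a1+…+a3=9.082 → R3 fires; P=8 Z=7 Q=2 M=3
Draw 3: a1=6.405, a2=0.730, a3=2.544, a0=9.679; τ=−ln(0.4939)/9.679=0.073 → t=0.384; u2·a0=0.2802·9.679=2.712 ≤ a1=6.405 → R1 fires; P=8 Z=8 Q=2 M=2
Draw 4: a1=4.880, a2=0.730, a3=2.544, a0=8.154; τ=−ln(0.6132)/8.154=0.060 → t=0.444; u2·a0=0.2456·8.154=2.003 ≤ a1=4.880 → R1 fires; P=8 Z=9 Q=2 M=1
Draw 5: a1=2.745, a2=0.730, a3=2.544, a0=6.019; τ=−ln(0.9746)/6.019=0.004 → t=0.448; u2·a0=0.0077·6.019=0.046 ≤ a1=2.745 → R1 fires; P=8 Z=10 Q=2 M=0
Draw 6: a1=0.000, a2=0.730, a3=2.544, a0=3.274; τ=−ln(0.0855)/3.274=0.751 → t=1.199; u2·a0=0.3946·3.274=1.292; a1+a2=0.730 < 1.292 ≤ a1+…+a3=3.274 → R3 fires; P=7 Z=11 Q=2 M=0
Draw 7: a1=0.000, a2=0.730, a3=2.226, a0=2.956; τ=−ln(0.1186)/2.956=0.721 → t=1.920 > T=1.79: stop.
Read off M at T=1.79: 0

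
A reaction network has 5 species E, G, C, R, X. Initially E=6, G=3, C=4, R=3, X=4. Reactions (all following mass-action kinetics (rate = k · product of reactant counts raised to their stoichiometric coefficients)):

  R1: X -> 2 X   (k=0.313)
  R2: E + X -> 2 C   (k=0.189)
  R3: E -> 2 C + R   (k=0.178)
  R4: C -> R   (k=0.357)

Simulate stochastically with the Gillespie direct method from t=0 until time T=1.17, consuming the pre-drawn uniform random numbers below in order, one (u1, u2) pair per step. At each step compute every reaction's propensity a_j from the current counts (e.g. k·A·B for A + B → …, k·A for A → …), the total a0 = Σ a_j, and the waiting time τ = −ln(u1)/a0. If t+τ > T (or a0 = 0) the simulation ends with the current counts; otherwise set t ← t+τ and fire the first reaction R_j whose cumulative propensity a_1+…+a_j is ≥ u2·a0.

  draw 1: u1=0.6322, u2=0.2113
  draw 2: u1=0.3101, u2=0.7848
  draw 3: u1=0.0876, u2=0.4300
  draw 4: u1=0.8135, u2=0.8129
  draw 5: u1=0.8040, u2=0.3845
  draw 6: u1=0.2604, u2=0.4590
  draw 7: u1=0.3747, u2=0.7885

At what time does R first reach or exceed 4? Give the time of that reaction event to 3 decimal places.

Threshold first reached at t = 0.227

t=0.000: E=6 G=3 C=4 R=3 X=4
Draw 1: a1=1.252, a2=4.536, a3=1.068, a4=1.428, a0=8.284; τ=−ln(0.6322)/8.284=0.055 → t=0.055; u2·a0=0.2113·8.284=1.750; a1=1.252 < 1.750 ≤ a1+a2=5.788 → R2 fires; E=5 G=3 C=6 R=3 X=3
Draw 2: a1=0.939, a2=2.835, a3=0.890, a4=2.142, a0=6.806; τ=−ln(0.3101)/6.806=0.172 → t=0.227; u2·a0=0.7848·6.806=5.341; a1+…+a3=4.664 < 5.341 ≤ a1+…+a4=6.806 → R4 fires; E=5 G=3 C=5 R=4 X=3
Draw 3: a1=0.939, a2=2.835, a3=0.890, a4=1.785, a0=6.449; τ=−ln(0.0876)/6.449=0.378 → t=0.605; u2·a0=0.4300·6.449=2.773; a1=0.939 < 2.773 ≤ a1+a2=3.774 → R2 fires; E=4 G=3 C=7 R=4 X=2
Draw 4: a1=0.626, a2=1.512, a3=0.712, a4=2.499, a0=5.349; τ=−ln(0.8135)/5.349=0.039 → t=0.644; u2·a0=0.8129·5.349=4.348; a1+…+a3=2.850 < 4.348 ≤ a1+…+a4=5.349 → R4 fires; E=4 G=3 C=6 R=5 X=2
Draw 5: a1=0.626, a2=1.512, a3=0.712, a4=2.142, a0=4.992; τ=−ln(0.8040)/4.992=0.044 → t=0.687; u2·a0=0.3845·4.992=1.919; a1=0.626 < 1.919 ≤ a1+a2=2.138 → R2 fires; E=3 G=3 C=8 R=5 X=1
Draw 6: a1=0.313, a2=0.567, a3=0.534, a4=2.856, a0=4.270; τ=−ln(0.2604)/4.270=0.315 → t=1.002; u2·a0=0.4590·4.270=1.960; a1+…+a3=1.414 < 1.960 ≤ a1+…+a4=4.270 → R4 fires; E=3 G=3 C=7 R=6 X=1
Draw 7: a1=0.313, a2=0.567, a3=0.534, a4=2.499, a0=3.913; τ=−ln(0.3747)/3.913=0.251 → t=1.253 > T=1.17: stop.
R first becomes ≥ 4 when it reaches 4 at the event at t=0.227.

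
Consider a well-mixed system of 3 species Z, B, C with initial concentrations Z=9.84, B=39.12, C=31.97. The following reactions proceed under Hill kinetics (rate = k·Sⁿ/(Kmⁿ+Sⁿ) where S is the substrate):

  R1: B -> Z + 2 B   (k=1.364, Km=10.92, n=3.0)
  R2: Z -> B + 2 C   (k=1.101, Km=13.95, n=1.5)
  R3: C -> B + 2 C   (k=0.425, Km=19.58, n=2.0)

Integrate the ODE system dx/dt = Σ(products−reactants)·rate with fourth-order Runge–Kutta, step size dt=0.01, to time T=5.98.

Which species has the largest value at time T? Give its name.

Dominant species at T: B

RK4 with dt=0.01: 598 steps to T=5.98. Trajectory (selected grid times):
t=0.00: Z=9.84 B=39.12 C=31.97
t=0.66: Z=10.44 B=40.49 C=32.73
t=1.33: Z=11.04 B=41.89 C=33.54
t=1.99: Z=11.62 B=43.29 C=34.36
t=2.66: Z=12.20 B=44.74 C=35.23
t=3.32: Z=12.75 B=46.17 C=36.11
t=3.99: Z=13.30 B=47.65 C=37.03
t=4.65: Z=13.84 B=49.11 C=37.96
t=5.32: Z=14.37 B=50.61 C=38.93
t=5.98: Z=14.89 B=52.11 C=39.91
At T=5.98: Z=14.89 B=52.11 C=39.91; the largest is B.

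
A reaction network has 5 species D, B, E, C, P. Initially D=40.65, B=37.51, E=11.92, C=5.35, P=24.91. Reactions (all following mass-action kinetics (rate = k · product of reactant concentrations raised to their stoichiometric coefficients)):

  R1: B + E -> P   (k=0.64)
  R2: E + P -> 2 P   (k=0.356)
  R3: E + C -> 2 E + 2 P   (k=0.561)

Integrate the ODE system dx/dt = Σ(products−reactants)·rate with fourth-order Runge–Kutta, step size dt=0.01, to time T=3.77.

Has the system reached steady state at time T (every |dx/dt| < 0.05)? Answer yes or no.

Steady state at T: yes

RK4 with dt=0.01: 377 steps to T=3.77. Trajectory (selected grid times):
t=0.00: D=40.65 B=37.51 E=11.92 C=5.35 P=24.91
t=0.42: D=40.65 B=29.11 E=0.00 C=4.28 P=40.03
t=0.84: D=40.65 B=29.11 E=0.00 C=4.28 P=40.03
t=1.26: D=40.65 B=29.11 E=0.00 C=4.28 P=40.03
t=1.68: D=40.65 B=29.11 E=0.00 C=4.28 P=40.03
t=2.09: D=40.65 B=29.11 E=0.00 C=4.28 P=40.03
t=2.51: D=40.65 B=29.11 E=0.00 C=4.28 P=40.03
t=2.93: D=40.65 B=29.11 E=0.00 C=4.28 P=40.03
t=3.35: D=40.65 B=29.11 E=0.00 C=4.28 P=40.03
t=3.77: D=40.65 B=29.11 E=0.00 C=4.28 P=40.03
Rates at T: R1=0.0000, R2=0.0000, R3=0.0000
dx/dt at T (Σ net stoichiometry × rate): D=+0.0000, B=-0.0000, E=-0.0000, C=-0.0000, P=+0.0000
Largest |dx/dt| is |+0.0000| (P) < 0.05 → steady.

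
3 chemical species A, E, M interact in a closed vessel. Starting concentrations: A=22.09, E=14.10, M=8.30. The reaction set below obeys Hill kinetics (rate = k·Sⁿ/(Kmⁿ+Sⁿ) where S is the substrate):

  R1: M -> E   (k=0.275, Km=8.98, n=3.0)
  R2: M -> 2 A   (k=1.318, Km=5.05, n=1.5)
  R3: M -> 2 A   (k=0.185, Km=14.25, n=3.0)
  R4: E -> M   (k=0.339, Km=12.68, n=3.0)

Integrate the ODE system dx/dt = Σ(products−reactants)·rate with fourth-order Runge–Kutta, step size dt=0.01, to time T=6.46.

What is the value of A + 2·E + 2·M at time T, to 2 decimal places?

Check how each reaction changes W = A + 2·E + 2·M (weight of products minus weight of reactants):
R1: M -> E: (2·1) − (2·1) = 2 − 2 = 0
R2: M -> 2 A: (1·2) − (2·1) = 2 − 2 = 0
R3: M -> 2 A: (1·2) − (2·1) = 2 − 2 = 0
R4: E -> M: (2·1) − (2·1) = 2 − 2 = 0
Every reaction leaves W unchanged, so W is conserved and no simulation is needed: W(T) = W(0) = 22.09 + 2·14.10 + 2·8.30 = 66.89

Value at T = 66.89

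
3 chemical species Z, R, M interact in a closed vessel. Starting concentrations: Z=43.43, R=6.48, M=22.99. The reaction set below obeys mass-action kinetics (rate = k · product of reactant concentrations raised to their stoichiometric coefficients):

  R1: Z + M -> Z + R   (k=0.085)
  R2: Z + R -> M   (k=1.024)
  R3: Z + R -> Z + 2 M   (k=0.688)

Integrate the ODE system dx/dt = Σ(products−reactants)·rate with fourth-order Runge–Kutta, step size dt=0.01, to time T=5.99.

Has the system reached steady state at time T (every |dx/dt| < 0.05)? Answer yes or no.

RK4 with dt=0.01: 599 steps to T=5.99. Trajectory (selected grid times):
t=0.00: Z=43.43 R=6.48 M=22.99
t=0.67: Z=10.30 R=2.40 M=49.33
t=1.33: Z=1.81 R=2.67 M=54.76
t=2.00: Z=0.28 R=2.72 M=55.74
t=2.66: Z=0.05 R=2.72 M=55.89
t=3.33: Z=0.01 R=2.73 M=55.92
t=3.99: Z=0.00 R=2.73 M=55.92
t=4.66: Z=0.00 R=2.73 M=55.92
t=5.32: Z=0.00 R=2.73 M=55.92
t=5.99: Z=0.00 R=2.73 M=55.92
Rates at T: R1=0.0000, R2=0.0000, R3=0.0000
dx/dt at T (Σ net stoichiometry × rate): Z=-0.0000, R=+0.0000, M=+0.0000
Largest |dx/dt| is |-0.0000| (Z) < 0.05 → steady.

Steady state at T: yes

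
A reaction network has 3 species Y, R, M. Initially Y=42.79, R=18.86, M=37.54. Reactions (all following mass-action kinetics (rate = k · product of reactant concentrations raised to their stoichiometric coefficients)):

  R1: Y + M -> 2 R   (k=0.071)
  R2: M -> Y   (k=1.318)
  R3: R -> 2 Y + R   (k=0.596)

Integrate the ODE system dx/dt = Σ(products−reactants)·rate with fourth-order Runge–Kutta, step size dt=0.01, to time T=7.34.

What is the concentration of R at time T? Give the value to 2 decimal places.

RK4 with dt=0.01: 734 steps to T=7.34. Trajectory (selected grid times):
t=0.00: Y=42.79 R=18.86 M=37.54
t=0.82: Y=83.53 R=71.46 M=0.49
t=1.63: Y=152.86 R=72.27 M=0.00
t=2.45: Y=223.50 R=72.27 M=0.00
t=3.26: Y=293.29 R=72.27 M=0.00
t=4.08: Y=363.93 R=72.27 M=0.00
t=4.89: Y=433.71 R=72.27 M=0.00
t=5.71: Y=504.35 R=72.27 M=0.00
t=6.52: Y=574.13 R=72.27 M=0.00
t=7.34: Y=644.78 R=72.27 M=0.00
Read off R at T=7.34: 72.27

R at T = 72.27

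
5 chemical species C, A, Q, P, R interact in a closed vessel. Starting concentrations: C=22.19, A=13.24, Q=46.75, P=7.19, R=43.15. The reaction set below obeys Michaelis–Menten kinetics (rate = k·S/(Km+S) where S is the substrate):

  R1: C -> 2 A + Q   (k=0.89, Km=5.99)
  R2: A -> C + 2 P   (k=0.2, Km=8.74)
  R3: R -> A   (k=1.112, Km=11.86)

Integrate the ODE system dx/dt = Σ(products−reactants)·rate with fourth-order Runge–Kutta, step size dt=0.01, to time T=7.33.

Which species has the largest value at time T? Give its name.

RK4 with dt=0.01: 733 steps to T=7.33. Trajectory (selected grid times):
t=0.00: C=22.19 A=13.24 Q=46.75 P=7.19 R=43.15
t=0.81: C=21.72 A=14.98 Q=47.32 P=7.39 R=42.44
t=1.63: C=21.26 A=16.73 Q=47.89 P=7.60 R=41.73
t=2.44: C=20.81 A=18.44 Q=48.45 P=7.82 R=41.03
t=3.26: C=20.35 A=20.16 Q=49.01 P=8.04 R=40.33
t=4.07: C=19.91 A=21.85 Q=49.57 P=8.27 R=39.63
t=4.89: C=19.47 A=23.56 Q=50.13 P=8.51 R=38.93
t=5.70: C=19.04 A=25.22 Q=50.68 P=8.75 R=38.24
t=6.52: C=18.61 A=26.90 Q=51.23 P=8.99 R=37.55
t=7.33: C=18.19 A=28.55 Q=51.78 P=9.24 R=36.87
At T=7.33: C=18.19 A=28.55 Q=51.78 P=9.24 R=36.87; the largest is Q.

Dominant species at T: Q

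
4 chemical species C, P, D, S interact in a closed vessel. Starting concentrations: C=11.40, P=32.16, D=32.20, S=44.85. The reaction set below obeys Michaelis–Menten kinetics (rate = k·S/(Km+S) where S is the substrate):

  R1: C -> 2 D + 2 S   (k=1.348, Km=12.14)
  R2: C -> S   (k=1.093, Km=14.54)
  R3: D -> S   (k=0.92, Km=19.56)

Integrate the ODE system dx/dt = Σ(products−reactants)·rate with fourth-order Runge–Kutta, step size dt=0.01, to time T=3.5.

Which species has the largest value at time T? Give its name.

Dominant species at T: S

RK4 with dt=0.01: 350 steps to T=3.5. Trajectory (selected grid times):
t=0.00: C=11.40 P=32.16 D=32.20 S=44.85
t=0.39: C=10.96 P=32.16 D=32.48 S=45.76
t=0.78: C=10.53 P=32.16 D=32.75 S=46.66
t=1.17: C=10.12 P=32.16 D=33.01 S=47.55
t=1.56: C=9.71 P=32.16 D=33.26 S=48.42
t=1.94: C=9.32 P=32.16 D=33.48 S=49.25
t=2.33: C=8.93 P=32.16 D=33.71 S=50.10
t=2.72: C=8.55 P=32.16 D=33.92 S=50.92
t=3.11: C=8.18 P=32.16 D=34.12 S=51.73
t=3.50: C=7.82 P=32.16 D=34.31 S=52.53
At T=3.5: C=7.82 P=32.16 D=34.31 S=52.53; the largest is S.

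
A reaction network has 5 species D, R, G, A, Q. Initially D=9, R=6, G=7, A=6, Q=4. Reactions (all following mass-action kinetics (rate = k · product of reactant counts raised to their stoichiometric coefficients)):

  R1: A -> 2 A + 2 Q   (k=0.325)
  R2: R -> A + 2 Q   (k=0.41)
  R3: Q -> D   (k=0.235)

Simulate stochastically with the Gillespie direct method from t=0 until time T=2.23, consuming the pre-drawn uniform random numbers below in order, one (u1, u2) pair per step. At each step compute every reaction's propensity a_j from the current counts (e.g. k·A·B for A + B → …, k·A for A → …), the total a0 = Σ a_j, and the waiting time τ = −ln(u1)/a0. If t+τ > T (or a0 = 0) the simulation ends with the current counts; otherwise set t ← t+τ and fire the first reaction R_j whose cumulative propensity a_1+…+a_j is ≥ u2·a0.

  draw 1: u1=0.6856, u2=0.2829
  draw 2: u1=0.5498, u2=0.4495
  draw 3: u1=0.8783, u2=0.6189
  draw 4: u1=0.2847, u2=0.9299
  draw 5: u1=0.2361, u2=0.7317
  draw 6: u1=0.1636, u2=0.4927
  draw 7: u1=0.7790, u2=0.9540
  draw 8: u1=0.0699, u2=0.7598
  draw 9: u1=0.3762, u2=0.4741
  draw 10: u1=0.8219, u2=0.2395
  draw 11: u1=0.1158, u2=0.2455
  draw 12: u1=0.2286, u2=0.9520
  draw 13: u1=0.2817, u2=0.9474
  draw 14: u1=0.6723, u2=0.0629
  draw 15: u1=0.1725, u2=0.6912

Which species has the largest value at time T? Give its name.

t=0.000: D=9 R=6 G=7 A=6 Q=4
Draw 1: a1=1.950, a2=2.460, a3=0.940, a0=5.350; τ=−ln(0.6856)/5.350=0.071 → t=0.071; u2·a0=0.2829·5.350=1.514 ≤ a1=1.950 → R1 fires; D=9 R=6 G=7 A=7 Q=6
Draw 2: a1=2.275, a2=2.460, a3=1.410, a0=6.145; τ=−ln(0.5498)/6.145=0.097 → t=0.168; u2·a0=0.4495·6.145=2.762; a1=2.275 < 2.762 ≤ a1+a2=4.735 → R2 fires; D=9 R=5 G=7 A=8 Q=8
Draw 3: a1=2.600, a2=2.050, a3=1.880, a0=6.530; τ=−ln(0.8783)/6.530=0.020 → t=0.188; u2·a0=0.6189·6.530=4.041; a1=2.600 < 4.041 ≤ a1+a2=4.650 → R2 fires; D=9 R=4 G=7 A=9 Q=10
Draw 4: a1=2.925, a2=1.640, a3=2.350, a0=6.915; τ=−ln(0.2847)/6.915=0.182 → t=0.369; u2·a0=0.9299·6.915=6.430; a1+a2=4.565 < 6.430 ≤ a1+…+a3=6.915 → R3 fires; D=10 R=4 G=7 A=9 Q=9
Draw 5: a1=2.925, a2=1.640, a3=2.115, a0=6.680; τ=−ln(0.2361)/6.680=0.216 → t=0.586; u2·a0=0.7317·6.680=4.888; a1+a2=4.565 < 4.888 ≤ a1+…+a3=6.680 → R3 fires; D=11 R=4 G=7 A=9 Q=8
Draw 6: a1=2.925, a2=1.640, a3=1.880, a0=6.445; τ=−ln(0.1636)/6.445=0.281 → t=0.866; u2·a0=0.4927·6.445=3.175; a1=2.925 < 3.175 ≤ a1+a2=4.565 → R2 fires; D=11 R=3 G=7 A=10 Q=10
Draw 7: a1=3.250, a2=1.230, a3=2.350, a0=6.830; τ=−ln(0.7790)/6.830=0.037 → t=0.903; u2·a0=0.9540·6.830=6.516; a1+a2=4.480 < 6.516 ≤ a1+…+a3=6.830 → R3 fires; D=12 R=3 G=7 A=10 Q=9
Draw 8: a1=3.250, a2=1.230, a3=2.115, a0=6.595; τ=−ln(0.0699)/6.595=0.403 → t=1.306; u2·a0=0.7598·6.595=5.011; a1+a2=4.480 < 5.011 ≤ a1+…+a3=6.595 → R3 fires; D=13 R=3 G=7 A=10 Q=8
Draw 9: a1=3.250, a2=1.230, a3=1.880, a0=6.360; τ=−ln(0.3762)/6.360=0.154 → t=1.460; u2·a0=0.4741·6.360=3.015 ≤ a1=3.250 → R1 fires; D=13 R=3 G=7 A=11 Q=10
Draw 10: a1=3.575, a2=1.230, a3=2.350, a0=7.155; τ=−ln(0.8219)/7.155=0.027 → t=1.488; u2·a0=0.2395·7.155=1.714 ≤ a1=3.575 → R1 fires; D=13 R=3 G=7 A=12 Q=12
Draw 11: a1=3.900, a2=1.230, a3=2.820, a0=7.950; τ=−ln(0.1158)/7.950=0.271 → t=1.759; u2·a0=0.2455·7.950=1.952 ≤ a1=3.900 → R1 fires; D=13 R=3 G=7 A=13 Q=14
Draw 12: a1=4.225, a2=1.230, a3=3.290, a0=8.745; τ=−ln(0.2286)/8.745=0.169 → t=1.928; u2·a0=0.9520·8.745=8.325; a1+a2=5.455 < 8.325 ≤ a1+…+a3=8.745 → R3 fires; D=14 R=3 G=7 A=13 Q=13
Draw 13: a1=4.225, a2=1.230, a3=3.055, a0=8.510; τ=−ln(0.2817)/8.510=0.149 → t=2.076; u2·a0=0.9474·8.510=8.062; a1+a2=5.455 < 8.062 ≤ a1+…+a3=8.510 → R3 fires; D=15 R=3 G=7 A=13 Q=12
Draw 14: a1=4.225, a2=1.230, a3=2.820, a0=8.275; τ=−ln(0.6723)/8.275=0.048 → t=2.124; u2·a0=0.0629·8.275=0.520 ≤ a1=4.225 → R1 fires; D=15 R=3 G=7 A=14 Q=14
Draw 15: a1=4.550, a2=1.230, a3=3.290, a0=9.070; τ=−ln(0.1725)/9.070=0.194 → t=2.318 > T=2.23: stop.
At T=2.23: D=15 R=3 G=7 A=14 Q=14; the largest is D.

Dominant species at T: D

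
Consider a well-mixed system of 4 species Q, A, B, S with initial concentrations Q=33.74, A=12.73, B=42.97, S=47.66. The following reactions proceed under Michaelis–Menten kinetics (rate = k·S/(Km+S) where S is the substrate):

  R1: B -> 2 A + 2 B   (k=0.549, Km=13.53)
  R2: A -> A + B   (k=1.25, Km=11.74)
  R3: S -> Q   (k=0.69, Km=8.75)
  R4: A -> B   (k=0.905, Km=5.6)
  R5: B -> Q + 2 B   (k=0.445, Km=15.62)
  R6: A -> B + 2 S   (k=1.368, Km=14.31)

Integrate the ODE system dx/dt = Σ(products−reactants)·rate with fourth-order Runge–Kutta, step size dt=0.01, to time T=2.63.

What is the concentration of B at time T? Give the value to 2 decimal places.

RK4 with dt=0.01: 263 steps to T=2.63. Trajectory (selected grid times):
t=0.00: Q=33.74 A=12.73 B=42.97 S=47.66
t=0.29: Q=34.00 A=12.60 B=43.74 S=47.86
t=0.58: Q=34.27 A=12.48 B=44.51 S=48.06
t=0.88: Q=34.54 A=12.36 B=45.31 S=48.27
t=1.17: Q=34.81 A=12.24 B=46.08 S=48.47
t=1.46: Q=35.07 A=12.12 B=46.84 S=48.66
t=1.75: Q=35.34 A=12.01 B=47.61 S=48.86
t=2.05: Q=35.62 A=11.90 B=48.40 S=49.05
t=2.34: Q=35.89 A=11.79 B=49.16 S=49.24
t=2.63: Q=36.15 A=11.68 B=49.92 S=49.43
Read off B at T=2.63: 49.92

B at T = 49.92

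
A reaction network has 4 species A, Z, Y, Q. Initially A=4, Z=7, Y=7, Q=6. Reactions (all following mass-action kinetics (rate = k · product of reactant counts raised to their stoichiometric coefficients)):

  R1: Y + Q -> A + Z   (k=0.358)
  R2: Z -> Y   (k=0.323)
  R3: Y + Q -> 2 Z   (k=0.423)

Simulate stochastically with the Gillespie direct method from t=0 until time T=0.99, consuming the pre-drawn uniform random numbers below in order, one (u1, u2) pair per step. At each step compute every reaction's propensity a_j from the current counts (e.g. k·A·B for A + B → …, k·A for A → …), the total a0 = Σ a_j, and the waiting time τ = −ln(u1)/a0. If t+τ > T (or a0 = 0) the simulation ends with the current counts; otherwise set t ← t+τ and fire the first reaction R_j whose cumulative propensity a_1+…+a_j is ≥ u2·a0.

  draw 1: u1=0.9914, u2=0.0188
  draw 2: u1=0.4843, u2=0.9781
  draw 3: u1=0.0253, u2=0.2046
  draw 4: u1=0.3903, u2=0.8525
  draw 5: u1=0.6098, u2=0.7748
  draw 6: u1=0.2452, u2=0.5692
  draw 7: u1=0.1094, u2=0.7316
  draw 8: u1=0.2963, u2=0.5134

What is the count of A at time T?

t=0.000: A=4 Z=7 Y=7 Q=6
Draw 1: a1=15.036, a2=2.261, a3=17.766, a0=35.063; τ=−ln(0.9914)/35.063=0.000 → t=0.000; u2·a0=0.0188·35.063=0.659 ≤ a1=15.036 → R1 fires; A=5 Z=8 Y=6 Q=5
Draw 2: a1=10.740, a2=2.584, a3=12.690, a0=26.014; τ=−ln(0.4843)/26.014=0.028 → t=0.028; u2·a0=0.9781·26.014=25.444; a1+a2=13.324 < 25.444 ≤ a1+…+a3=26.014 → R3 fires; A=5 Z=10 Y=5 Q=4
Draw 3: a1=7.160, a2=3.230, a3=8.460, a0=18.850; τ=−ln(0.0253)/18.850=0.195 → t=0.223; u2·a0=0.2046·18.850=3.857 ≤ a1=7.160 → R1 fires; A=6 Z=11 Y=4 Q=3
Draw 4: a1=4.296, a2=3.553, a3=5.076, a0=12.925; τ=−ln(0.3903)/12.925=0.073 → t=0.296; u2·a0=0.8525·12.925=11.019; a1+a2=7.849 < 11.019 ≤ a1+…+a3=12.925 → R3 fires; A=6 Z=13 Y=3 Q=2
Draw 5: a1=2.148, a2=4.199, a3=2.538, a0=8.885; τ=−ln(0.6098)/8.885=0.056 → t=0.352; u2·a0=0.7748·8.885=6.884; a1+a2=6.347 < 6.884 ≤ a1+…+a3=8.885 → R3 fires; A=6 Z=15 Y=2 Q=1
Draw 6: a1=0.716, a2=4.845, a3=0.846, a0=6.407; τ=−ln(0.2452)/6.407=0.219 → t=0.571; u2·a0=0.5692·6.407=3.647; a1=0.716 < 3.647 ≤ a1+a2=5.561 → R2 fires; A=6 Z=14 Y=3 Q=1
Draw 7: a1=1.074, a2=4.522, a3=1.269, a0=6.865; τ=−ln(0.1094)/6.865=0.322 → t=0.893; u2·a0=0.7316·6.865=5.022; a1=1.074 < 5.022 ≤ a1+a2=5.596 → R2 fires; A=6 Z=13 Y=4 Q=1
Draw 8: a1=1.432, a2=4.199, a3=1.692, a0=7.323; τ=−ln(0.2963)/7.323=0.166 → t=1.059 > T=0.99: stop.
Read off A at T=0.99: 6

A at T = 6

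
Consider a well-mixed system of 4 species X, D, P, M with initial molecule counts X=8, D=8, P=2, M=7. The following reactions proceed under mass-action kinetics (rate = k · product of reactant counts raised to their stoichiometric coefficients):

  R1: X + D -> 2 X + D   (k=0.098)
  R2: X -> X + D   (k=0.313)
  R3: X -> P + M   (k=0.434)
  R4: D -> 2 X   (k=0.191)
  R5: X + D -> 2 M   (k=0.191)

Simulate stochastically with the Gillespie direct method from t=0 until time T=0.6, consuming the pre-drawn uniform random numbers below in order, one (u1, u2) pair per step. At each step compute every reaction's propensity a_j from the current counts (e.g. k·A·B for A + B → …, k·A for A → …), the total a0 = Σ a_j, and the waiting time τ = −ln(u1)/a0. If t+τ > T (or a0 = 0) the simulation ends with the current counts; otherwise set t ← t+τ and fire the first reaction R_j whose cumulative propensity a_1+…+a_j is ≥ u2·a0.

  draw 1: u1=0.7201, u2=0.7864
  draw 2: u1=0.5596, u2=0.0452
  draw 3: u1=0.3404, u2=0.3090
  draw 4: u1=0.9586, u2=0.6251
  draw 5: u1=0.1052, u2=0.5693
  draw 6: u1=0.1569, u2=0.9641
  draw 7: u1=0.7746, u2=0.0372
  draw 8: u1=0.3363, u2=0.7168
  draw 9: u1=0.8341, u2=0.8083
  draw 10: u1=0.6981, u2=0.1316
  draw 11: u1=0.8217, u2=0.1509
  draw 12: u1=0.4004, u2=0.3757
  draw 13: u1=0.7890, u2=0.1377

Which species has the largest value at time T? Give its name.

t=0.000: X=8 D=8 P=2 M=7
Draw 1: a1=6.272, a2=2.504, a3=3.472, a4=1.528, a5=12.224, a0=26.000; τ=−ln(0.7201)/26.000=0.013 → t=0.013; u2·a0=0.7864·26.000=20.446; a1+…+a4=13.776 < 20.446 ≤ a1+…+a5=26.000 → R5 fires; X=7 D=7 P=2 M=9
Draw 2: a1=4.802, a2=2.191, a3=3.038, a4=1.337, a5=9.359, a0=20.727; τ=−ln(0.5596)/20.727=0.028 → t=0.041; u2·a0=0.0452·20.727=0.937 ≤ a1=4.802 → R1 fires; X=8 D=7 P=2 M=9
Draw 3: a1=5.488, a2=2.504, a3=3.472, a4=1.337, a5=10.696, a0=23.497; τ=−ln(0.3404)/23.497=0.046 → t=0.087; u2·a0=0.3090·23.497=7.261; a1=5.488 < 7.261 ≤ a1+a2=7.992 → R2 fires; X=8 D=8 P=2 M=9
Draw 4: a1=6.272, a2=2.504, a3=3.472, a4=1.528, a5=12.224, a0=26.000; τ=−ln(0.9586)/26.000=0.002 → t=0.088; u2·a0=0.6251·26.000=16.253; a1+…+a4=13.776 < 16.253 ≤ a1+…+a5=26.000 → R5 fires; X=7 D=7 P=2 M=11
Draw 5: a1=4.802, a2=2.191, a3=3.038, a4=1.337, a5=9.359, a0=20.727; τ=−ln(0.1052)/20.727=0.109 → t=0.197; u2·a0=0.5693·20.727=11.800; a1+…+a4=11.368 < 11.800 ≤ a1+…+a5=20.727 → R5 fires; X=6 D=6 P=2 M=13
Draw 6: a1=3.528, a2=1.878, a3=2.604, a4=1.146, a5=6.876, a0=16.032; τ=−ln(0.1569)/16.032=0.116 → t=0.312; u2·a0=0.9641·16.032=15.456; a1+…+a4=9.156 < 15.456 ≤ a1+…+a5=16.032 → R5 fires; X=5 D=5 P=2 M=15
Draw 7: a1=2.450, a2=1.565, a3=2.170, a4=0.955, a5=4.775, a0=11.915; τ=−ln(0.7746)/11.915=0.021 → t=0.334; u2·a0=0.0372·11.915=0.443 ≤ a1=2.450 → R1 fires; X=6 D=5 P=2 M=15
Draw 8: a1=2.940, a2=1.878, a3=2.604, a4=0.955, a5=5.730, a0=14.107; τ=−ln(0.3363)/14.107=0.077 → t=0.411; u2·a0=0.7168·14.107=10.112; a1+…+a4=8.377 < 10.112 ≤ a1+…+a5=14.107 → R5 fires; X=5 D=4 P=2 M=17
Draw 9: a1=1.960, a2=1.565, a3=2.170, a4=0.764, a5=3.820, a0=10.279; τ=−ln(0.8341)/10.279=0.018 → t=0.429; u2·a0=0.8083·10.279=8.309; a1+…+a4=6.459 < 8.309 ≤ a1+…+a5=10.279 → R5 fires; X=4 D=3 P=2 M=19
Draw 10: a1=1.176, a2=1.252, a3=1.736, a4=0.573, a5=2.292, a0=7.029; τ=−ln(0.6981)/7.029=0.051 → t=0.480; u2·a0=0.1316·7.029=0.925 ≤ a1=1.176 → R1 fires; X=5 D=3 P=2 M=19
Draw 11: a1=1.470, a2=1.565, a3=2.170, a4=0.573, a5=2.865, a0=8.643; τ=−ln(0.8217)/8.643=0.023 → t=0.502; u2·a0=0.1509·8.643=1.304 ≤ a1=1.470 → R1 fires; X=6 D=3 P=2 M=19
Draw 12: a1=1.764, a2=1.878, a3=2.604, a4=0.573, a5=3.438, a0=10.257; τ=−ln(0.4004)/10.257=0.089 → t=0.592; u2·a0=0.3757·10.257=3.854; a1+a2=3.642 < 3.854 ≤ a1+…+a3=6.246 → R3 fires; X=5 D=3 P=3 M=20
Draw 13: a1=1.470, a2=1.565, a3=2.170, a4=0.573, a5=2.865, a0=8.643; τ=−ln(0.7890)/8.643=0.027 → t=0.619 > T=0.6: stop.
At T=0.6: X=5 D=3 P=3 M=20; the largest is M.

Dominant species at T: M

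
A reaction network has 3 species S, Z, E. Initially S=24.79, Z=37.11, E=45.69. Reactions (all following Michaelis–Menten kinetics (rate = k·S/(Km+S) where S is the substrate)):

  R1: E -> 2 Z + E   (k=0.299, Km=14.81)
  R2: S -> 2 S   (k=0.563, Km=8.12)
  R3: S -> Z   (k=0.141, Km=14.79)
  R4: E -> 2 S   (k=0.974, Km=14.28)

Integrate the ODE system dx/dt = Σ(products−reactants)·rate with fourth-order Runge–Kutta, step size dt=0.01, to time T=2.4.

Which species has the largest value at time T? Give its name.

RK4 with dt=0.01: 240 steps to T=2.4. Trajectory (selected grid times):
t=0.00: S=24.79 Z=37.11 E=45.69
t=0.27: S=25.28 Z=37.26 E=45.49
t=0.53: S=25.75 Z=37.40 E=45.30
t=0.80: S=26.25 Z=37.54 E=45.10
t=1.07: S=26.74 Z=37.69 E=44.90
t=1.33: S=27.21 Z=37.83 E=44.71
t=1.60: S=27.70 Z=37.97 E=44.51
t=1.87: S=28.19 Z=38.12 E=44.31
t=2.13: S=28.66 Z=38.26 E=44.12
t=2.40: S=29.15 Z=38.41 E=43.92
At T=2.4: S=29.15 Z=38.41 E=43.92; the largest is E.

Dominant species at T: E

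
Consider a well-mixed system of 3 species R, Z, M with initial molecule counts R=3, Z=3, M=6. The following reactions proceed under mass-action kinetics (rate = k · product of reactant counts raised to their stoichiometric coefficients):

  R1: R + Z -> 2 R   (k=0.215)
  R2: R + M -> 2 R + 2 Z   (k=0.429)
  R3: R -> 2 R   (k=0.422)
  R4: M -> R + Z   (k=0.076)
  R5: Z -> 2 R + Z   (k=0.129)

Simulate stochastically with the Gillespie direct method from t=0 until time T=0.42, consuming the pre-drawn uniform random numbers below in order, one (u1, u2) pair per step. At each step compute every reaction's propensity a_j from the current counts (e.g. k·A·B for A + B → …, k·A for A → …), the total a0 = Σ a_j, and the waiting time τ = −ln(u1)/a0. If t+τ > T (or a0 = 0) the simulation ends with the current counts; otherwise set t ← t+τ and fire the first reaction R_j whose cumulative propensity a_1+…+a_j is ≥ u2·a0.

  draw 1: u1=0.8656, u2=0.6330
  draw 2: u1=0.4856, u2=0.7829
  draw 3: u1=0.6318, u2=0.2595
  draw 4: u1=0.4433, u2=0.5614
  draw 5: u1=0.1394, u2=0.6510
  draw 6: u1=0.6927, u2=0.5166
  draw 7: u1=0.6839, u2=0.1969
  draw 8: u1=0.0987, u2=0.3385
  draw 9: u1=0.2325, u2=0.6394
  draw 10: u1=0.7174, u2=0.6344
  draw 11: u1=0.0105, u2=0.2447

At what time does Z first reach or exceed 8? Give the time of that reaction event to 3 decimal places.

t=0.000: R=3 Z=3 M=6
Draw 1: a1=1.935, a2=7.722, a3=1.266, a4=0.456, a5=0.387, a0=11.766; τ=−ln(0.8656)/11.766=0.012 → t=0.012; u2·a0=0.6330·11.766=7.448; a1=1.935 < 7.448 ≤ a1+a2=9.657 → R2 fires; R=4 Z=5 M=5
Draw 2: a1=4.300, a2=8.580, a3=1.688, a4=0.380, a5=0.645, a0=15.593; τ=−ln(0.4856)/15.593=0.046 → t=0.059; u2·a0=0.7829·15.593=12.208; a1=4.300 < 12.208 ≤ a1+a2=12.880 → R2 fires; R=5 Z=7 M=4
Draw 3: a1=7.525, a2=8.580, a3=2.110, a4=0.304, a5=0.903, a0=19.422; τ=−ln(0.6318)/19.422=0.024 → t=0.082; u2·a0=0.2595·19.422=5.040 ≤ a1=7.525 → R1 fires; R=6 Z=6 M=4
Draw 4: a1=7.740, a2=10.296, a3=2.532, a4=0.304, a5=0.774, a0=21.646; τ=−ln(0.4433)/21.646=0.038 → t=0.120; u2·a0=0.5614·21.646=12.152; a1=7.740 < 12.152 ≤ a1+a2=18.036 → R2 fires; R=7 Z=8 M=3
Draw 5: a1=12.040, a2=9.009, a3=2.954, a4=0.228, a5=1.032, a0=25.263; τ=−ln(0.1394)/25.263=0.078 → t=0.198; u2·a0=0.6510·25.263=16.446; a1=12.040 < 16.446 ≤ a1+a2=21.049 → R2 fires; R=8 Z=10 M=2
Draw 6: a1=17.200, a2=6.864, a3=3.376, a4=0.152, a5=1.290, a0=28.882; τ=−ln(0.6927)/28.882=0.013 → t=0.211; u2·a0=0.5166·28.882=14.920 ≤ a1=17.200 → R1 fires; R=9 Z=9 M=2
Draw 7: a1=17.415, a2=7.722, a3=3.798, a4=0.152, a5=1.161, a0=30.248; τ=−ln(0.6839)/30.248=0.013 → t=0.223; u2·a0=0.1969·30.248=5.956 ≤ a1=17.415 → R1 fires; R=10 Z=8 M=2
Draw 8: a1=17.200, a2=8.580, a3=4.220, a4=0.152, a5=1.032, a0=31.184; τ=−ln(0.0987)/31.184=0.074 → t=0.297; u2·a0=0.3385·31.184=10.556 ≤ a1=17.200 → R1 fires; R=11 Z=7 M=2
Draw 9: a1=16.555, a2=9.438, a3=4.642, a4=0.152, a5=0.903, a0=31.690; τ=−ln(0.2325)/31.690=0.046 → t=0.343; u2·a0=0.6394·31.690=20.263; a1=16.555 < 20.263 ≤ a1+a2=25.993 → R2 fires; R=12 Z=9 M=1
Draw 10: a1=23.220, a2=5.148, a3=5.064, a4=0.076, a5=1.161, a0=34.669; τ=−ln(0.7174)/34.669=0.010 → t=0.353; u2·a0=0.6344·34.669=21.994 ≤ a1=23.220 → R1 fires; R=13 Z=8 M=1
Draw 11: a1=22.360, a2=5.577, a3=5.486, a4=0.076, a5=1.032, a0=34.531; τ=−ln(0.0105)/34.531=0.132 → t=0.485 > T=0.42: stop.
Z first becomes ≥ 8 when it reaches 8 at the event at t=0.120.

Threshold first reached at t = 0.120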